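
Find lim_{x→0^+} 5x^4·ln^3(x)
This is a 0·∞ indeterminate form at x → 0⁺.
Rewrite the product as 5·ln^3(x) / x^(-4) and apply L'Hôpital, or use the standard hierarchy x^(-4) ≫ |ln x|^3 as x → 0⁺.
The indeterminate product → 0, so the limit = 0.

Final answer: 0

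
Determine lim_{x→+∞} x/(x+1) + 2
Evaluate the dominant behaviour as x → +∞; each term tends to a finite value or vanishes.
Limit = 3.

Final answer: 3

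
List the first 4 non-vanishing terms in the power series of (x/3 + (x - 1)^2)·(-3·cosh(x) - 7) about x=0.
5·x^3/2 - 23·x^2/2 + 50·x/3 - 10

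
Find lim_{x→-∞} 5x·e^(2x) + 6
The product is a 0·∞ indeterminate form at x → -∞.
Rewrite the product as 5x / e^(-2x) (an ∞/∞ form) and apply L'Hôpital, or use the standard hierarchy e^(2|x|) ≫ |x| as x → -∞.
The indeterminate product → 0, so the limit = 6.

Final answer: 6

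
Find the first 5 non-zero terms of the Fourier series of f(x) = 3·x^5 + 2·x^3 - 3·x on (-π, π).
(-116·π^2 + 6·π^4 + 690)·sin(x) + (-3·π^4 - 33/2 + 13·π^2)·sin(2·x) + (-28·π^2/9 + 2/27 + 2·π^4)·sin(3·x) + (-3·π^4/2 + 75/64 + 7·π^2/8)·sin(4·x) + (-4·π^2/25 - 726/625 + 6·π^4/5)·sin(5·x)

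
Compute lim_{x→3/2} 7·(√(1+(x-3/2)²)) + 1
Direct substitution at x = 3/2 gives 8.

Final answer: 8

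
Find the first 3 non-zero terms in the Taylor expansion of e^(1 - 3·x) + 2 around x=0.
9·e·x^2/2 - 3·e·x + 2 + e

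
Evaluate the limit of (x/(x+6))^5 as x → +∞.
As x → +∞: x/(x+6) = 1/(1 + 6/x) → 1, and the 5th power of a limit-1 base also → 1.
Limit = 1.

Final answer: 1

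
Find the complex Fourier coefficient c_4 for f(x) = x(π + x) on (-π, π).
Compute the real Fourier coefficients first: a_4 = 1/4, b_4 = -π/2.
Then c_4 = (a_4 − i·b_4)/2 = 1/8 + i·π/4.

Final answer: 1/8 + i·π/4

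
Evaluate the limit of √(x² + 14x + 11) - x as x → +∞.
As x → +∞: multiply by the conjugate to get (14x+11)/(√(x²+14x+11)+x); the denominator ~ 2x, so the limit is 14/2 = 7.
Limit = 7.

Final answer: 7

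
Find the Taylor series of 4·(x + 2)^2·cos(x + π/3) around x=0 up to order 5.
x^5·(1/3 + 4·√(3)/15) + x^4·(-2/3 + 4·√(3)/3) + x^3·(-4 - 2·√(3)/3) + x^2·(-8·√(3) - 2) + x·(8 - 8·√(3)) + 8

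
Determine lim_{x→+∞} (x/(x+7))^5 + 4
As x → +∞: x/(x+7) = 1/(1 + 7/x) → 1, and the 5th power of a limit-1 base also → 1; with the additive constant, 1 + 4 = 5.
Limit = 5.

Final answer: 5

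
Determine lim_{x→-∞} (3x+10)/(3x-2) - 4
Evaluate the dominant behaviour as x → -∞; each term tends to a finite value or vanishes.
Limit = -3.

Final answer: -3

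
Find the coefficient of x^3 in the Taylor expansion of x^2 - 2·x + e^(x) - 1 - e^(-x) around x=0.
Expand to order 3: x^2 - 2·x + e^(x) - 1 - e^(-x) = x^3/3 + x^2 - 1 + O(x^4).
The coefficient of x^3 is 1/3.

Final answer: 1/3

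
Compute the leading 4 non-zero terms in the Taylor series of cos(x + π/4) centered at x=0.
√(2)·x^3/12 - √(2)·x^2/4 - √(2)·x/2 + √(2)/2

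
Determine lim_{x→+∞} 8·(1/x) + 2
Evaluate the dominant behaviour as x → +∞; each term tends to a finite value or vanishes.
Limit = 2.

Final answer: 2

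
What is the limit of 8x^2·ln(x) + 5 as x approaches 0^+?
The product is a 0·∞ indeterminate form at x → 0⁺.
Rewrite the product as 8·ln(x) / x^(-2) and apply L'Hôpital, or use the standard hierarchy x^(-2) ≫ |ln x| as x → 0⁺.
The indeterminate product → 0, so the limit = 5.

Final answer: 5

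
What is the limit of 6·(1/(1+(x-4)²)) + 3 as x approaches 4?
Direct substitution at x = 4 gives 9.

Final answer: 9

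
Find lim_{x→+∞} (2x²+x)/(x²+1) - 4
Evaluate the dominant behaviour as x → +∞; each term tends to a finite value or vanishes.
Limit = -2.

Final answer: -2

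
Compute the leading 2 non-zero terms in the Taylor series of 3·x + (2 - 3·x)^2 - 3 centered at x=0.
1 - 9·x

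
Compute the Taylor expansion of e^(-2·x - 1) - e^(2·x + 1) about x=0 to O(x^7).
x^6·(-4·e/45 + 4·e^(-1)/45) + x^5·(-4·e/15 - 4·e^(-1)/15) + x^4·(-2·e/3 + 2·e^(-1)/3) + x^3·(-4·e/3 - 4·e^(-1)/3) + x^2·(-2·e + 2·e^(-1)) + x·(-2·e - 2·e^(-1)) - e + e^(-1)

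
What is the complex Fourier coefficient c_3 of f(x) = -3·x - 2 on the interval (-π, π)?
Compute the real Fourier coefficients first: a_3 = 0, b_3 = -2.
Then c_3 = (a_3 − i·b_3)/2 = i.

Final answer: i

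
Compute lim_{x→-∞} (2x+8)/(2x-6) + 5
Evaluate the dominant behaviour as x → -∞; each term tends to a finite value or vanishes.
Limit = 6.

Final answer: 6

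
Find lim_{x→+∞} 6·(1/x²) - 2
Evaluate the dominant behaviour as x → +∞; each term tends to a finite value or vanishes.
Limit = -2.

Final answer: -2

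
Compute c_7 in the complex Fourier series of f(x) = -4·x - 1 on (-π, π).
Compute the real Fourier coefficients first: a_7 = 0, b_7 = -8/7.
Then c_7 = (a_7 − i·b_7)/2 = 4·i/7.

Final answer: 4·i/7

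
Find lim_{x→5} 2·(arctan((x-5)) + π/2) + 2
Direct substitution at x = 5 gives 2 + π.

Final answer: 2 + π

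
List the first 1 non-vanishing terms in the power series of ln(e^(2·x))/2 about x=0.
x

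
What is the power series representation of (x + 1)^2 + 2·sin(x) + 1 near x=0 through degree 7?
-x^7/2520 + x^5/60 - x^3/3 + x^2 + 4·x + 2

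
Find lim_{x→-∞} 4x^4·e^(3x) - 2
The product is a 0·∞ indeterminate form at x → -∞.
Rewrite the product as 4x^4 / e^(-3x) (an ∞/∞ form) and apply L'Hôpital, or use the standard hierarchy e^(3|x|) ≫ |x^4| as x → -∞.
The indeterminate product → 0, so the limit = -2.

Final answer: -2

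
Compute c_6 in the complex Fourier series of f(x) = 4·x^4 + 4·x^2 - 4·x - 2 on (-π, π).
Compute the real Fourier coefficients first: a_6 = 8/27 + 8·π^2/9, b_6 = 4/3.
Then c_6 = (a_6 − i·b_6)/2 = 4/27 + 4·π^2/9 - 2·i/3.

Final answer: 4/27 + 4·π^2/9 - 2·i/3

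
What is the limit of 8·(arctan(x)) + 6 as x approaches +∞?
Evaluate the dominant behaviour as x → +∞; each term tends to a finite value or vanishes.
Limit = 6 + 4·π.

Final answer: 6 + 4·π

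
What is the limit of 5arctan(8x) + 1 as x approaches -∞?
Evaluate the dominant behaviour as x → -∞; each term tends to a finite value or vanishes.
Limit = 1 - 5·π/2.

Final answer: 1 - 5·π/2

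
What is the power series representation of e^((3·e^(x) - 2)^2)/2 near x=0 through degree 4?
815·e·x^4/4 + 59·e·x^3 + 15·e·x^2 + 3·e·x + e/2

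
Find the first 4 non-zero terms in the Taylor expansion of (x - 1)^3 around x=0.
x^3 - 3·x^2 + 3·x - 1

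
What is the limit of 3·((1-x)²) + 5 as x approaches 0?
Direct substitution at x = 0 gives 8.

Final answer: 8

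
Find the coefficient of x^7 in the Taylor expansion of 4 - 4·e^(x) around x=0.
Expand to order 7: 4 - 4·e^(x) = -x^7/1260 - x^6/180 - x^5/30 - x^4/6 - 2·x^3/3 - 2·x^2 - 4·x + O(x^8).
The coefficient of x^7 is -1/1260.

Final answer: -1/1260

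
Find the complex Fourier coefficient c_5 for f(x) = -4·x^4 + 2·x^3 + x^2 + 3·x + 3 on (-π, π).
Compute the real Fourier coefficients first: a_5 = -292/625 + 32·π^2/25, b_5 = 126/125 + 4·π^2/5.
Then c_5 = (a_5 − i·b_5)/2 = -146/625 + 16·π^2/25 - 2·i·π^2/5 - 63·i/125.

Final answer: -146/625 + 16·π^2/25 - 2·i·π^2/5 - 63·i/125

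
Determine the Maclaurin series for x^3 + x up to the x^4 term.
x^3 + x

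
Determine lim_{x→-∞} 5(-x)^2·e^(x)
This is a 0·∞ indeterminate form at x → -∞.
Rewrite the product as 5(-x)^2 / e^(-x) (an ∞/∞ form) and apply L'Hôpital, or use the standard hierarchy e^(|x|) ≫ |(-x)^2| as x → -∞.
The indeterminate product → 0, so the limit = 0.

Final answer: 0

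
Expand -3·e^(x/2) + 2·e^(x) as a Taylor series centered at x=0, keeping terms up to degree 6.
25·x^6/9216 + 61·x^5/3840 + 29·x^4/384 + 13·x^3/48 + 5·x^2/8 + x/2 - 1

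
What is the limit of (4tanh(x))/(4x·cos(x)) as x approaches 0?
Both numerator and denominator → 0 as x → 0; this is a 0/0 indeterminate form.
Expand each to leading order near x = 0: numerator ~ 4·x, denominator ~ 4·x.
The limit of the ratio is 1.

Final answer: 1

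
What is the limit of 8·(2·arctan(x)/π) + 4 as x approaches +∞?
Evaluate the dominant behaviour as x → +∞; each term tends to a finite value or vanishes.
Limit = 12.

Final answer: 12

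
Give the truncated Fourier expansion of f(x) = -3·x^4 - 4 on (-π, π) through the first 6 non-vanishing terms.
(-144 + 24·π^2)·cos(x) + (9 - 6·π^2)·cos(2·x) + (-16/9 + 8·π^2/3)·cos(3·x) + (9/16 - 3·π^2/2)·cos(4·x) + (-144/625 + 24·π^2/25)·cos(5·x) - 3·π^4/5 - 4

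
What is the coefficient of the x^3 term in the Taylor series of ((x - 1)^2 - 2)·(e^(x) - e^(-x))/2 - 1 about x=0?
Expand to order 3: ((x - 1)^2 - 2)·(e^(x) - e^(-x))/2 - 1 = 5·x^3/6 - 2·x^2 - x - 1 + O(x^4).
The coefficient of x^3 is 5/6.

Final answer: 5/6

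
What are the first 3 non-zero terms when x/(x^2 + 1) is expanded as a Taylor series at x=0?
x^5 - x^3 + x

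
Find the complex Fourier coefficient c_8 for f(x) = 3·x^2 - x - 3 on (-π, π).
Compute the real Fourier coefficients first: a_8 = 3/16, b_8 = 1/4.
Then c_8 = (a_8 − i·b_8)/2 = 3/32 - i/8.

Final answer: 3/32 - i/8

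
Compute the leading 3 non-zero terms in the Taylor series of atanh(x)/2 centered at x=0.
x^5/10 + x^3/6 + x/2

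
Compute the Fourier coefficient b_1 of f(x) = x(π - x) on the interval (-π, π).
b_1 = (1/π) ∫_{-π}^{π} f(x)·sin(1x) dx.
Evaluate the integral (use parity and integration by parts as needed): b_1 = 2·π.

Final answer: 2·π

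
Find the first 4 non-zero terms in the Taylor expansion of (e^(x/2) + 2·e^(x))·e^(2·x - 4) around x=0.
557·x^3·e^(-4)/48 + 97·x^2·e^(-4)/8 + 17·x·e^(-4)/2 + 3·e^(-4)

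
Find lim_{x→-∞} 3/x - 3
Evaluate the dominant behaviour as x → -∞; each term tends to a finite value or vanishes.
Limit = -3.

Final answer: -3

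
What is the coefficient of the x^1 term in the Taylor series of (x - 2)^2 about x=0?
Expand to order 1: (x - 2)^2 = 4 - 4·x + O(x^2).
The coefficient of x^1 is -4.

Final answer: -4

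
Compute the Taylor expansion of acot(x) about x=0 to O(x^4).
x^3/3 - x + π/2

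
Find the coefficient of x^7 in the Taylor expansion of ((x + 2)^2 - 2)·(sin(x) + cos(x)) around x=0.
Expand to order 7: ((x + 2)^2 - 2)·(sin(x) + cos(x)) = x^7/420 + 13·x^6/180 + x^5/60 - 13·x^4/12 - 4·x^3/3 + 4·x^2 + 6·x + 2 + O(x^8).
The coefficient of x^7 is 1/420.

Final answer: 1/420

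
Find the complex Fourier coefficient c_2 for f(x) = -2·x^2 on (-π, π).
Compute the real Fourier coefficients first: a_2 = -2, b_2 = 0.
Then c_2 = (a_2 − i·b_2)/2 = -1.

Final answer: -1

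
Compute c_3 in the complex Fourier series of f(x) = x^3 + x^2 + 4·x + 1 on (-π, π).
Compute the real Fourier coefficients first: a_3 = -4/9, b_3 = 20/9 + 2·π^2/3.
Then c_3 = (a_3 − i·b_3)/2 = -2/9 - i·π^2/3 - 10·i/9.

Final answer: -2/9 - i·π^2/3 - 10·i/9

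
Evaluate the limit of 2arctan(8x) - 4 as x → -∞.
Evaluate the dominant behaviour as x → -∞; each term tends to a finite value or vanishes.
Limit = -4 - π.

Final answer: -4 - π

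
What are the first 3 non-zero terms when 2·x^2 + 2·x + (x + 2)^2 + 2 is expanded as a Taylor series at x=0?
3·x^2 + 6·x + 6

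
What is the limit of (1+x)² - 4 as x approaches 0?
Direct substitution at x = 0 gives -3.

Final answer: -3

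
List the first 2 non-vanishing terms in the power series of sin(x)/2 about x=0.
-x^3/12 + x/2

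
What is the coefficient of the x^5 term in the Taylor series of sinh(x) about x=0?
Expand to order 5: sinh(x) = x^5/120 + x^3/6 + x + O(x^6).
The coefficient of x^5 is 1/120.

Final answer: 1/120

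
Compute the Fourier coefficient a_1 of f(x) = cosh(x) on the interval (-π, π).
a_1 = (1/π) ∫_{-π}^{π} f(x)·cos(1x) dx.
Evaluate the integral (use parity and integration by parts as needed): a_1 = -sinh(π)/π.

Final answer: -sinh(π)/π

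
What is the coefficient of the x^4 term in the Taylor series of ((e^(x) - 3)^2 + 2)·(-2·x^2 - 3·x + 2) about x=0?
Expand to order 4: ((e^(x) - 3)^2 + 2)·(-2·x^2 - 3·x + 2) = 11·x^4/6 + 35·x^3/3 - 2·x^2 - 26·x + 12 + O(x^5).
The coefficient of x^4 is 11/6.

Final answer: 11/6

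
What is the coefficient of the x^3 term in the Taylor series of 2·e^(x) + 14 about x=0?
Expand to order 3: 2·e^(x) + 14 = x^3/3 + x^2 + 2·x + 16 + O(x^4).
The coefficient of x^3 is 1/3.

Final answer: 1/3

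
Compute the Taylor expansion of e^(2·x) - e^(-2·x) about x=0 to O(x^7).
8·x^5/15 + 8·x^3/3 + 4·x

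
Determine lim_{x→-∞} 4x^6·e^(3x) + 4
The product is a 0·∞ indeterminate form at x → -∞.
Rewrite the product as 4x^6 / e^(-3x) (an ∞/∞ form) and apply L'Hôpital, or use the standard hierarchy e^(3|x|) ≫ |x^6| as x → -∞.
The indeterminate product → 0, so the limit = 4.

Final answer: 4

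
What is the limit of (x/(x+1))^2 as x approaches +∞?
As x → +∞: x/(x+1) = 1/(1 + 1/x) → 1, and the 2nd power of a limit-1 base also → 1.
Limit = 1.

Final answer: 1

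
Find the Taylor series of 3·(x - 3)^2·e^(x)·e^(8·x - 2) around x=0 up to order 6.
190269·x^6·e^(-2)/16 + 349191·x^5·e^(-2)/40 + 42525·x^4·e^(-2)/8 + 5157·x^3·e^(-2)/2 + 1869·x^2·e^(-2)/2 + 225·x·e^(-2) + 27·e^(-2)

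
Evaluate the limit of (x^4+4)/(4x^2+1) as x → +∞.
This is an ∞/∞ indeterminate form as x → +∞.
Divide numerator and denominator by x^4 and let the lower-order terms vanish; the numerator's degree 4 exceeds the denominator's degree 2, so the quotient diverges.
Limit = ∞.

Final answer: ∞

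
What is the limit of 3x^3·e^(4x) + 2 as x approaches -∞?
The product is a 0·∞ indeterminate form at x → -∞.
Rewrite the product as 3x^3 / e^(-4x) (an ∞/∞ form) and apply L'Hôpital, or use the standard hierarchy e^(4|x|) ≫ |x^3| as x → -∞.
The indeterminate product → 0, so the limit = 2.

Final answer: 2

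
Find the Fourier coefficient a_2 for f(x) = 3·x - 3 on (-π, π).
a_2 = (1/π) ∫_{-π}^{π} f(x)·cos(2x) dx.
Evaluate the integral (use parity and integration by parts as needed): a_2 = 0.

Final answer: 0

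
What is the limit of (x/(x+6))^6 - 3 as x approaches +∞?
As x → +∞: x/(x+6) = 1/(1 + 6/x) → 1, and the 6th power of a limit-1 base also → 1; with the additive constant, 1 - 3 = -2.
Limit = -2.

Final answer: -2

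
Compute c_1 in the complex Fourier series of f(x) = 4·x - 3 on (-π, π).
Compute the real Fourier coefficients first: a_1 = 0, b_1 = 8.
Then c_1 = (a_1 − i·b_1)/2 = -4·i.

Final answer: -4·i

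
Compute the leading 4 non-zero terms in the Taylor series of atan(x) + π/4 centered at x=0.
x^5/5 - x^3/3 + x + π/4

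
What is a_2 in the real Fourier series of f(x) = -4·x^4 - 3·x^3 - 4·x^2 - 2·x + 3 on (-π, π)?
a_2 = (1/π) ∫_{-π}^{π} f(x)·cos(2x) dx.
Evaluate the integral (use parity and integration by parts as needed): a_2 = 8 - 8·π^2.

Final answer: 8 - 8·π^2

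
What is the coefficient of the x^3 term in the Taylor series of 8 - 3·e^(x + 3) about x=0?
Expand to order 3: 8 - 3·e^(x + 3) = -x^3·e^(3)/2 - 3·x^2·e^(3)/2 - 3·x·e^(3) - 3·e^(3) + 8 + O(x^4).
The coefficient of x^3 is -e^(3)/2.

Final answer: -e^(3)/2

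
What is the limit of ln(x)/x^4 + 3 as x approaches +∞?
The quotient is an ∞/∞ indeterminate form as x → +∞.
The polynomial denominator x^4 dominates the logarithmic numerator (any positive power of x ≫ ln(x) as x → ∞), so the quotient → 0.
Adding the constant: 0 + 3 = 3. Limit = 3.

Final answer: 3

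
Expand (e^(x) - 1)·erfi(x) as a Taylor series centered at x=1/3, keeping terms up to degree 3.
-erfi(1/3) + e^(1/3)·erfi(1/3) + (-2·e^(1/9) + √(π)·e^(1/3)·erfi(1/3) + 2·e^(4/9))·(x - 1/3)/√(π) + (-4·e^(1/9) + 3·√(π)·e^(1/3)·erfi(1/3) + 16·e^(4/9))·(x - 1/3)^2/(6·√(π)) + (-44·e^(1/9) + 9·√(π)·e^(1/3)·erfi(1/3) + 134·e^(4/9))·(x - 1/3)^3/(54·√(π))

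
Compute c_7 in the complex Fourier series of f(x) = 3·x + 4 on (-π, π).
Compute the real Fourier coefficients first: a_7 = 0, b_7 = 6/7.
Then c_7 = (a_7 − i·b_7)/2 = -3·i/7.

Final answer: -3·i/7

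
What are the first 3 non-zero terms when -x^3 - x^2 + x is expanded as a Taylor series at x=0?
-x^3 - x^2 + x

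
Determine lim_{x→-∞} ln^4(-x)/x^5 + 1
The quotient is an ∞/∞ indeterminate form as x → -∞.
Compare growth rates of the dominant terms (exponentials ≫ polynomials ≫ logarithms), or apply L'Hôpital's rule; the quotient → 0.
Adding the constant: 0 + 1 = 1. Limit = 1.

Final answer: 1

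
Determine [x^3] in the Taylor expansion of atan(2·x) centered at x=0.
Expand to order 3: atan(2·x) = -8·x^3/3 + 2·x + O(x^4).
The coefficient of x^3 is -8/3.

Final answer: -8/3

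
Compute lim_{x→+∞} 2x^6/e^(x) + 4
The quotient is an ∞/∞ indeterminate form as x → +∞.
The exponential denominator e^(x) dominates the polynomial numerator (e^x ≫ x^6 as x → ∞), so the quotient → 0.
Adding the constant: 0 + 4 = 4. Limit = 4.

Final answer: 4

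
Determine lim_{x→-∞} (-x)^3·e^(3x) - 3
The product is a 0·∞ indeterminate form at x → -∞.
Rewrite the product as (-x)^3 / e^(-3x) (an ∞/∞ form) and apply L'Hôpital, or use the standard hierarchy e^(3|x|) ≫ |(-x)^3| as x → -∞.
The indeterminate product → 0, so the limit = -3.

Final answer: -3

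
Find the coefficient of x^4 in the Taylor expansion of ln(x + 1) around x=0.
Expand to order 4: ln(x + 1) = -x^4/4 + x^3/3 - x^2/2 + x + O(x^5).
The coefficient of x^4 is -1/4.

Final answer: -1/4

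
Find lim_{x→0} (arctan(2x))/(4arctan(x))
Both numerator and denominator → 0 as x → 0; this is a 0/0 indeterminate form.
Expand each to leading order near x = 0: numerator ~ 2·x, denominator ~ 4·x.
The limit of the ratio is 1/2.

Final answer: 1/2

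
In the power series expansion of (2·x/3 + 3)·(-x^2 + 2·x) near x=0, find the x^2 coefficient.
Expand to order 2: (2·x/3 + 3)·(-x^2 + 2·x) = -5·x^2/3 + 6·x + O(x^3).
The coefficient of x^2 is -5/3.

Final answer: -5/3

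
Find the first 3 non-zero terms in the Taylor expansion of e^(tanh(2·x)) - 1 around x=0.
-4·x^3/3 + 2·x^2 + 2·x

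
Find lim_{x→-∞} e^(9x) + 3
Evaluate the dominant behaviour as x → -∞; each term tends to a finite value or vanishes.
Limit = 3.

Final answer: 3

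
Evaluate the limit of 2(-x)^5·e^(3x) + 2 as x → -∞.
The product is a 0·∞ indeterminate form at x → -∞.
Rewrite the product as 2(-x)^5 / e^(-3x) (an ∞/∞ form) and apply L'Hôpital, or use the standard hierarchy e^(3|x|) ≫ |(-x)^5| as x → -∞.
The indeterminate product → 0, so the limit = 2.

Final answer: 2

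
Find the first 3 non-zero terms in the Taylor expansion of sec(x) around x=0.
5·x^4/24 + x^2/2 + 1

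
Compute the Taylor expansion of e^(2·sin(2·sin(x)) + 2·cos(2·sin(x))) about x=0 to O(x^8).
72043·x^7·e^(2)/1260 + 2552·x^6·e^(2)/45 - 29·x^5·e^(2)/10 - 24·x^4·e^(2) - 26·x^3·e^(2)/3 + 4·x^2·e^(2) + 4·x·e^(2) + e^(2)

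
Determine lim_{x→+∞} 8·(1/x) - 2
Evaluate the dominant behaviour as x → +∞; each term tends to a finite value or vanishes.
Limit = -2.

Final answer: -2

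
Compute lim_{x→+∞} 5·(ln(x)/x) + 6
Evaluate the dominant behaviour as x → +∞; each term tends to a finite value or vanishes.
Limit = 6.

Final answer: 6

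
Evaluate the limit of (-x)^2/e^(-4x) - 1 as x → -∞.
The quotient is an ∞/∞ indeterminate form as x → -∞.
Compare growth rates of the dominant terms (exponentials ≫ polynomials ≫ logarithms), or apply L'Hôpital's rule; the quotient → 0.
Adding the constant: 0 - 1 = -1. Limit = -1.

Final answer: -1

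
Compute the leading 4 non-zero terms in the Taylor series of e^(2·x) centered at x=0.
4·x^3/3 + 2·x^2 + 2·x + 1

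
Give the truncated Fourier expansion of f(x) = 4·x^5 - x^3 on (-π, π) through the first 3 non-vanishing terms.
(-162·π^2 + 8·π^4 + 972)·sin(x) + (-4·π^4 - 63/2 + 21·π^2)·sin(2·x) + (-178·π^2/27 + 356/81 + 8·π^4/3)·sin(3·x)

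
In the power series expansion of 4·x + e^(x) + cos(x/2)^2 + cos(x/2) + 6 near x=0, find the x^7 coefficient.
Expand to order 7: 4·x + e^(x) + cos(x/2)^2 + cos(x/2) + 6 = x^7/5040 + 31·x^6/46080 + x^5/120 + 25·x^4/384 + x^3/6 + x^2/8 + 5·x + 9 + O(x^8).
The coefficient of x^7 is 1/5040.

Final answer: 1/5040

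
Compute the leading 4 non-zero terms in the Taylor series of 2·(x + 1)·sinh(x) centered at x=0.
x^4/3 + x^3/3 + 2·x^2 + 2·x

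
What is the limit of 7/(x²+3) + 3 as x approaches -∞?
Evaluate the dominant behaviour as x → -∞; each term tends to a finite value or vanishes.
Limit = 3.

Final answer: 3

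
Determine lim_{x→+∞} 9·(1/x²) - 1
Evaluate the dominant behaviour as x → +∞; each term tends to a finite value or vanishes.
Limit = -1.

Final answer: -1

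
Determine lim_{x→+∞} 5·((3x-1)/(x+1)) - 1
Evaluate the dominant behaviour as x → +∞; each term tends to a finite value or vanishes.
Limit = 14.

Final answer: 14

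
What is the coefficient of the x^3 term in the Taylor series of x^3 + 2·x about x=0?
Expand to order 3: x^3 + 2·x = x^3 + 2·x + O(x^4).
The coefficient of x^3 is 1.

Final answer: 1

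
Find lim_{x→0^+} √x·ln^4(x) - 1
The product is a 0·∞ indeterminate form at x → 0⁺.
Rewrite the product as ln^4(x) / x^(-1/2) and apply L'Hôpital, or use the standard hierarchy x^(-1/2) ≫ |ln x|^4 as x → 0⁺.
The indeterminate product → 0, so the limit = -1.

Final answer: -1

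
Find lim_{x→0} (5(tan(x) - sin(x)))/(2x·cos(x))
Both numerator and denominator → 0 as x → 0; this is a 0/0 indeterminate form.
Expand each to leading order near x = 0: numerator ~ 5·x^3/2, denominator ~ 2·x.
The limit of the ratio is 0.

Final answer: 0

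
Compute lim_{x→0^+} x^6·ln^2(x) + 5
The product is a 0·∞ indeterminate form at x → 0⁺.
Rewrite the product as ln^2(x) / x^(-6) and apply L'Hôpital, or use the standard hierarchy x^(-6) ≫ |ln x|^2 as x → 0⁺.
The indeterminate product → 0, so the limit = 5.

Final answer: 5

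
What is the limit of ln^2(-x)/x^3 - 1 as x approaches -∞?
The quotient is an ∞/∞ indeterminate form as x → -∞.
Compare growth rates of the dominant terms (exponentials ≫ polynomials ≫ logarithms), or apply L'Hôpital's rule; the quotient → 0.
Adding the constant: 0 - 1 = -1. Limit = -1.

Final answer: -1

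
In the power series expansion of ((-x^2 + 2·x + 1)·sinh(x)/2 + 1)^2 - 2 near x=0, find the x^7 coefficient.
Expand to order 7: ((-x^2 + 2·x + 1)·sinh(x)/2 + 1)^2 - 2 = -499·x^7/1680 + 4·x^6/9 - 33·x^5/40 + 11·x^4/12 + x^3/6 + 9·x^2/4 + x - 1 + O(x^8).
The coefficient of x^7 is -499/1680.

Final answer: -499/1680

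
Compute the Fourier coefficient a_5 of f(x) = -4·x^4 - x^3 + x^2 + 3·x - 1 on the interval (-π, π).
a_5 = (1/π) ∫_{-π}^{π} f(x)·cos(5x) dx.
Evaluate the integral (use parity and integration by parts as needed): a_5 = -292/625 + 32·π^2/25.

Final answer: -292/625 + 32·π^2/25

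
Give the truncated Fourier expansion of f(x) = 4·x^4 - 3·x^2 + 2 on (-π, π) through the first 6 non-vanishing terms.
(204 - 32·π^2)·cos(x) + (-15 + 8·π^2)·cos(2·x) + (100/27 - 32·π^2/9)·cos(3·x) + (-3/2 + 2·π^2)·cos(4·x) + (492/625 - 32·π^2/25)·cos(5·x) - π^2 + 2 + 4·π^4/5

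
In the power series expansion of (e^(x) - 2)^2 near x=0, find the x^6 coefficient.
Expand to order 6: (e^(x) - 2)^2 = x^6/12 + 7·x^5/30 + x^4/2 + 2·x^3/3 - 2·x + 1 + O(x^7).
The coefficient of x^6 is 1/12.

Final answer: 1/12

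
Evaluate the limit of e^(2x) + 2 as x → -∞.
Evaluate the dominant behaviour as x → -∞; each term tends to a finite value or vanishes.
Limit = 2.

Final answer: 2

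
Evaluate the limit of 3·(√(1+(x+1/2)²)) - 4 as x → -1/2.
Direct substitution at x = -1/2 gives -1.

Final answer: -1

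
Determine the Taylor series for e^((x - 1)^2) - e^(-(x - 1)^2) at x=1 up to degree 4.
2·(x - 1)^2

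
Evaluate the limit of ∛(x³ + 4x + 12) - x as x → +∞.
This is an ∞ − ∞ indeterminate form.
Multiply by (A² + AB + B²)/(A² + AB + B²) where A = ∛(x³+4x + 12), B = x to use A³ − B³ = (A−B)(A²+AB+B²); the x³ terms cancel, leaving (4x + 12)/(A²+AB+B²) with denominator ~ 3x², so the limit is 0.
Limit = 0.

Final answer: 0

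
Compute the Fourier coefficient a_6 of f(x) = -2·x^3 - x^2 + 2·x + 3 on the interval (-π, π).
a_6 = (1/π) ∫_{-π}^{π} f(x)·cos(6x) dx.
Evaluate the integral (use parity and integration by parts as needed): a_6 = -1/9.

Final answer: -1/9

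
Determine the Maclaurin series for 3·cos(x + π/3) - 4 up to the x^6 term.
-x^6/480 - √(3)·x^5/80 + x^4/16 + √(3)·x^3/4 - 3·x^2/4 - 3·√(3)·x/2 - 5/2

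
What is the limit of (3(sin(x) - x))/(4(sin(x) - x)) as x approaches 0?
Both numerator and denominator → 0 as x → 0; this is a 0/0 indeterminate form.
Expand each to leading order near x = 0: numerator ~ -x^3/2, denominator ~ -2·x^3/3.
The limit of the ratio is 3/4.

Final answer: 3/4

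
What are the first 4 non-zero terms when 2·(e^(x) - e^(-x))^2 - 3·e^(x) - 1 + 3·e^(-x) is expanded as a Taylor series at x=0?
-x^3 + 8·x^2 - 6·x - 1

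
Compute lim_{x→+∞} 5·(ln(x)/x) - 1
Evaluate the dominant behaviour as x → +∞; each term tends to a finite value or vanishes.
Limit = -1.

Final answer: -1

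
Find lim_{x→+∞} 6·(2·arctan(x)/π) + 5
Evaluate the dominant behaviour as x → +∞; each term tends to a finite value or vanishes.
Limit = 11.

Final answer: 11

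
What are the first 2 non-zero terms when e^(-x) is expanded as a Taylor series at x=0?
1 - x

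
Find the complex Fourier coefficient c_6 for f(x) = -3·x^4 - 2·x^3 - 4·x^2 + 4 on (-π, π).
Compute the real Fourier coefficients first: a_6 = -2·π^2/3 - 1/3, b_6 = -1/9 + 2·π^2/3.
Then c_6 = (a_6 − i·b_6)/2 = -π^2/3 - 1/6 - i·π^2/3 + i/18.

Final answer: -π^2/3 - 1/6 - i·π^2/3 + i/18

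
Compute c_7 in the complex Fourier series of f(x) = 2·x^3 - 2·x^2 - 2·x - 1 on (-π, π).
Compute the real Fourier coefficients first: a_7 = 8/49, b_7 = -220/343 + 4·π^2/7.
Then c_7 = (a_7 − i·b_7)/2 = 4/49 - 2·i·π^2/7 + 110·i/343.

Final answer: 4/49 - 2·i·π^2/7 + 110·i/343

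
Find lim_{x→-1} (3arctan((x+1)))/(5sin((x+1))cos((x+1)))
Both numerator and denominator → 0 as x → -1; this is a 0/0 indeterminate form.
Expand each to leading order near x = -1: numerator ~ 3·(x + 1), denominator ~ 5·(x + 1).
The limit of the ratio is 3/5.

Final answer: 3/5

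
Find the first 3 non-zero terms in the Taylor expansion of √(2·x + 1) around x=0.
-x^2/2 + x + 1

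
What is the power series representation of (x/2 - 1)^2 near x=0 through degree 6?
x^2/4 - x + 1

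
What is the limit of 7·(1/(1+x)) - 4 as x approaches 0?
Direct substitution at x = 0 gives 3.

Final answer: 3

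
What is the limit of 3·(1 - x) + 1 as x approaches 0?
Direct substitution at x = 0 gives 4.

Final answer: 4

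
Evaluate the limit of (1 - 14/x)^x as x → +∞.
As x → +∞: this is the defining limit (1 - 14/x)^x → e^(-14).
Limit = e^(-14).

Final answer: e^(-14)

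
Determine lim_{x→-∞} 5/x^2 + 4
Evaluate the dominant behaviour as x → -∞; each term tends to a finite value or vanishes.
Limit = 4.

Final answer: 4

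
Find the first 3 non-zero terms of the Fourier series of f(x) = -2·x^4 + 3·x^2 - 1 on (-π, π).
(-108 + 16·π^2)·cos(x) + (9 - 4·π^2)·cos(2·x) - 2·π^4/5 - 1 + π^2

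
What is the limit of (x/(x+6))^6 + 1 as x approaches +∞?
As x → +∞: x/(x+6) = 1/(1 + 6/x) → 1, and the 6th power of a limit-1 base also → 1; with the additive constant, 1 + 1 = 2.
Limit = 2.

Final answer: 2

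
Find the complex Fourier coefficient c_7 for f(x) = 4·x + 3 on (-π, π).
Compute the real Fourier coefficients first: a_7 = 0, b_7 = 8/7.
Then c_7 = (a_7 − i·b_7)/2 = -4·i/7.

Final answer: -4·i/7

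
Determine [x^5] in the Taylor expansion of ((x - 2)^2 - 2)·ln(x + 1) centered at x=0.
Expand to order 5: ((x - 2)^2 - 2)·ln(x + 1) = 26·x^5/15 - 7·x^4/3 + 11·x^3/3 - 5·x^2 + 2·x + O(x^6).
The coefficient of x^5 is 26/15.

Final answer: 26/15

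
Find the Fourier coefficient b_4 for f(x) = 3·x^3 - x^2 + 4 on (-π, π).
b_4 = (1/π) ∫_{-π}^{π} f(x)·sin(4x) dx.
Evaluate the integral (use parity and integration by parts as needed): b_4 = 9/16 - 3·π^2/2.

Final answer: 9/16 - 3·π^2/2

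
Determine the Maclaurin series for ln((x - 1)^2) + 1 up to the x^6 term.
-x^6/3 - 2·x^5/5 - x^4/2 - 2·x^3/3 - x^2 - 2·x + 1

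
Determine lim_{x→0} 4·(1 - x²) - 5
Direct substitution at x = 0 gives -1.

Final answer: -1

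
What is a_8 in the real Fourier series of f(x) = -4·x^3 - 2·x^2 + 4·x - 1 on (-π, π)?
a_8 = (1/π) ∫_{-π}^{π} f(x)·cos(8x) dx.
Evaluate the integral (use parity and integration by parts as needed): a_8 = -1/8.

Final answer: -1/8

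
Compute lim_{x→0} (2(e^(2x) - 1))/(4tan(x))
Both numerator and denominator → 0 as x → 0; this is a 0/0 indeterminate form.
Expand each to leading order near x = 0: numerator ~ 4·x, denominator ~ 4·x.
The limit of the ratio is 1.

Final answer: 1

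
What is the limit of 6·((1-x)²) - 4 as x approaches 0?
Direct substitution at x = 0 gives 2.

Final answer: 2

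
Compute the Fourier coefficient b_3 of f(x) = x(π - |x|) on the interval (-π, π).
b_3 = (1/π) ∫_{-π}^{π} f(x)·sin(3x) dx.
Evaluate the integral (use parity and integration by parts as needed): b_3 = 8/(27·π).

Final answer: 8/(27·π)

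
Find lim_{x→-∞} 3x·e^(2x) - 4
The product is a 0·∞ indeterminate form at x → -∞.
Rewrite the product as 3x / e^(-2x) (an ∞/∞ form) and apply L'Hôpital, or use the standard hierarchy e^(2|x|) ≫ |x| as x → -∞.
The indeterminate product → 0, so the limit = -4.

Final answer: -4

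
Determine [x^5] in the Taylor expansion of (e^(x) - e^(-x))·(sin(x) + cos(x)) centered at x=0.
Expand to order 5: (e^(x) - e^(-x))·(sin(x) + cos(x)) = -x^5/15 - 2·x^3/3 + 2·x^2 + 2·x + O(x^6).
The coefficient of x^5 is -1/15.

Final answer: -1/15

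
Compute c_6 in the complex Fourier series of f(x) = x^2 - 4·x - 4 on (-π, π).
Compute the real Fourier coefficients first: a_6 = 1/9, b_6 = 4/3.
Then c_6 = (a_6 − i·b_6)/2 = 1/18 - 2·i/3.

Final answer: 1/18 - 2·i/3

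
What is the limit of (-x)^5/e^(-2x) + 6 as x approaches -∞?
The quotient is an ∞/∞ indeterminate form as x → -∞.
Compare growth rates of the dominant terms (exponentials ≫ polynomials ≫ logarithms), or apply L'Hôpital's rule; the quotient → 0.
Adding the constant: 0 + 6 = 6. Limit = 6.

Final answer: 6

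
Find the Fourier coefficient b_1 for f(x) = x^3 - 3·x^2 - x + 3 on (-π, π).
b_1 = (1/π) ∫_{-π}^{π} f(x)·sin(1x) dx.
Evaluate the integral (use parity and integration by parts as needed): b_1 = -14 + 2·π^2.

Final answer: -14 + 2·π^2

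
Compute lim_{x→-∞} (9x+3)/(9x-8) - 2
Evaluate the dominant behaviour as x → -∞; each term tends to a finite value or vanishes.
Limit = -1.

Final answer: -1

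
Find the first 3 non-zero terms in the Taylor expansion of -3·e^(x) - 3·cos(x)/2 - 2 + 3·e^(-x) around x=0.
3·x^2/4 - 6·x - 7/2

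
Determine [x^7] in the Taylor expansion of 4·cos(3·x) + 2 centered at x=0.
Expand to order 7: 4·cos(3·x) + 2 = -81·x^6/20 + 27·x^4/2 - 18·x^2 + 6 + O(x^8).
The coefficient of x^7 is 0.

Final answer: 0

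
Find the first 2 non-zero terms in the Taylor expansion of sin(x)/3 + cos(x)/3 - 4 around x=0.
x/3 - 11/3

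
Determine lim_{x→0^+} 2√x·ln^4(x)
This is a 0·∞ indeterminate form at x → 0⁺.
Rewrite the product as 2·ln^4(x) / x^(-1/2) and apply L'Hôpital, or use the standard hierarchy x^(-1/2) ≫ |ln x|^4 as x → 0⁺.
The indeterminate product → 0, so the limit = 0.

Final answer: 0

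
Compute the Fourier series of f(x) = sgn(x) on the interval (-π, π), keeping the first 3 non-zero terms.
4·sin(x)/π + 4·sin(3·x)/(3·π) + 4·sin(5·x)/(5·π)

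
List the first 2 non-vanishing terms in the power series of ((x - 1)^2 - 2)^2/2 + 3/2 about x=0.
2·x + 2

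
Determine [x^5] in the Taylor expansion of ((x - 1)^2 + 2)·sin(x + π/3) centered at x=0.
Expand to order 5: ((x - 1)^2 + 2)·sin(x + π/3) = x^5·(-√(3)/24 - 17/240) + x^4·(1/6 - 3·√(3)/16) + x^3·(1/4 + √(3)/2) + x^2·(-1 - √(3)/4) + x·(3/2 - √(3)) + 3·√(3)/2 + O(x^6).
The coefficient of x^5 is -√(3)/24 - 17/240.

Final answer: -√(3)/24 - 17/240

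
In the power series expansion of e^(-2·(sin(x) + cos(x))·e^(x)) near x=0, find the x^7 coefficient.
-248·e^(-2)/105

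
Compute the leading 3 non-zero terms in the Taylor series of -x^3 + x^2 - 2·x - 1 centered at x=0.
x^2 - 2·x - 1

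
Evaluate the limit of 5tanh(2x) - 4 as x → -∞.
Evaluate the dominant behaviour as x → -∞; each term tends to a finite value or vanishes.
Limit = -9.

Final answer: -9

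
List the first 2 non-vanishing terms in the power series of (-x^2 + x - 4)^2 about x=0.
16 - 8·x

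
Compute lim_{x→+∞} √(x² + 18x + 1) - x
This is an ∞ − ∞ indeterminate form.
Multiply and divide by the conjugate √(x²+18x + 1) + x; the x² terms cancel, leaving (18x + 1)/(√(x²+18x + 1)+x) → 18/2 = 9.
Limit = 9.

Final answer: 9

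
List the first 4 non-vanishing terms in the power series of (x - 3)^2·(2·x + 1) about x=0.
2·x^3 - 11·x^2 + 12·x + 9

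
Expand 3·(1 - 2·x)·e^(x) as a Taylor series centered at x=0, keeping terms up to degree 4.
-7·x^4/8 - 5·x^3/2 - 9·x^2/2 - 3·x + 3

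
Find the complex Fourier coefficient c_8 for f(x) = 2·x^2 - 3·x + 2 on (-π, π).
Compute the real Fourier coefficients first: a_8 = 1/8, b_8 = 3/4.
Then c_8 = (a_8 − i·b_8)/2 = 1/16 - 3·i/8.

Final answer: 1/16 - 3·i/8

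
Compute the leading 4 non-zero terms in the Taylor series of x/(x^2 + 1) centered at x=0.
-x^7 + x^5 - x^3 + x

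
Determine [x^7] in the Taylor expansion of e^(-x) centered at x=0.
Expand to order 7: e^(-x) = -x^7/5040 + x^6/720 - x^5/120 + x^4/24 - x^3/6 + x^2/2 - x + 1 + O(x^8).
The coefficient of x^7 is -1/5040.

Final answer: -1/5040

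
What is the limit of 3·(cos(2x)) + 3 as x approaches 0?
Direct substitution at x = 0 gives 6.

Final answer: 6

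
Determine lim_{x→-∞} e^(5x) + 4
Evaluate the dominant behaviour as x → -∞; each term tends to a finite value or vanishes.
Limit = 4.

Final answer: 4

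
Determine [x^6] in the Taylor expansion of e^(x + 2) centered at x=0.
Expand to order 6: e^(x + 2) = x^6·e^(2)/720 + x^5·e^(2)/120 + x^4·e^(2)/24 + x^3·e^(2)/6 + x^2·e^(2)/2 + x·e^(2) + e^(2) + O(x^7).
The coefficient of x^6 is e^(2)/720.

Final answer: e^(2)/720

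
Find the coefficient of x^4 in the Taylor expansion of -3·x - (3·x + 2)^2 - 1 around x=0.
Expand to order 4: -3·x - (3·x + 2)^2 - 1 = -9·x^2 - 15·x - 5 + O(x^5).
The coefficient of x^4 is 0.

Final answer: 0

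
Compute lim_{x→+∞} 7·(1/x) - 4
Evaluate the dominant behaviour as x → +∞; each term tends to a finite value or vanishes.
Limit = -4.

Final answer: -4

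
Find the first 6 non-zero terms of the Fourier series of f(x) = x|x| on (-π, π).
(-8 + 2·π^2)·sin(x)/π - π·sin(2·x) + (-8 + 18·π^2)·sin(3·x)/(27·π) - π·sin(4·x)/2 + (-8 + 50·π^2)·sin(5·x)/(125·π) - π·sin(6·x)/3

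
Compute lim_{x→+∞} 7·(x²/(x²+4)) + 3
Evaluate the dominant behaviour as x → +∞; each term tends to a finite value or vanishes.
Limit = 10.

Final answer: 10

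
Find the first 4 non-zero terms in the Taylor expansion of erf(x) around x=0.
-x^7/(21·√(π)) + x^5/(5·√(π)) - 2·x^3/(3·√(π)) + 2·x/√(π)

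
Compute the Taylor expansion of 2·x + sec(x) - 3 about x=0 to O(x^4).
x^2/2 + 2·x - 2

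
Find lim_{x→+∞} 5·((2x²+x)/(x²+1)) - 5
Evaluate the dominant behaviour as x → +∞; each term tends to a finite value or vanishes.
Limit = 5.

Final answer: 5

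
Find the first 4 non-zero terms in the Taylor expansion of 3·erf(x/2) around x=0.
-x^7/(896·√(π)) + 3·x^5/(160·√(π)) - x^3/(4·√(π)) + 3·x/√(π)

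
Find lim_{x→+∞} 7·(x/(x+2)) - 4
Evaluate the dominant behaviour as x → +∞; each term tends to a finite value or vanishes.
Limit = 3.

Final answer: 3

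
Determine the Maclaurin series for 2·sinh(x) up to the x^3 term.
x^3/3 + 2·x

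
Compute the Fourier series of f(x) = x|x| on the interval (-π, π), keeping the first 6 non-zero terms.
(-8 + 2·π^2)·sin(x)/π - π·sin(2·x) + (-8 + 18·π^2)·sin(3·x)/(27·π) - π·sin(4·x)/2 + (-8 + 50·π^2)·sin(5·x)/(125·π) - π·sin(6·x)/3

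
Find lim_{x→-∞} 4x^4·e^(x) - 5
The product is a 0·∞ indeterminate form at x → -∞.
Rewrite the product as 4x^4 / e^(-x) (an ∞/∞ form) and apply L'Hôpital, or use the standard hierarchy e^(|x|) ≫ |x^4| as x → -∞.
The indeterminate product → 0, so the limit = -5.

Final answer: -5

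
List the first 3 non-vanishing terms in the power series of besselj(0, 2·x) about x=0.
x^4/4 - x^2 + 1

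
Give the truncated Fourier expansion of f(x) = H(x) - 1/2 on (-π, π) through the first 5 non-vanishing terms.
2·sin(x)/π + 2·sin(3·x)/(3·π) + 2·sin(5·x)/(5·π) + 2·sin(7·x)/(7·π) + 2·sin(9·x)/(9·π)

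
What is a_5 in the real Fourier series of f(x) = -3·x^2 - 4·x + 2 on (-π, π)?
a_5 = (1/π) ∫_{-π}^{π} f(x)·cos(5x) dx.
Evaluate the integral (use parity and integration by parts as needed): a_5 = 12/25.

Final answer: 12/25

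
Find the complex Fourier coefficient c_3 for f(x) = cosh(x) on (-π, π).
Compute the real Fourier coefficients first: a_3 = -sinh(π)/(5·π), b_3 = 0.
Then c_3 = (a_3 − i·b_3)/2 = -sinh(π)/(10·π).

Final answer: -sinh(π)/(10·π)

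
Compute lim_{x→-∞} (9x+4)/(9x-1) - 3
Evaluate the dominant behaviour as x → -∞; each term tends to a finite value or vanishes.
Limit = -2.

Final answer: -2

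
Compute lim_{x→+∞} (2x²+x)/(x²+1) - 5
Evaluate the dominant behaviour as x → +∞; each term tends to a finite value or vanishes.
Limit = -3.

Final answer: -3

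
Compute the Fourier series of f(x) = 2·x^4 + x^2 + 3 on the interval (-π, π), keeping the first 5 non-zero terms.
(92 - 16·π^2)·cos(x) + (-5 + 4·π^2)·cos(2·x) + (20/27 - 16·π^2/9)·cos(3·x) + (-1/8 + π^2)·cos(4·x) + 3 + π^2/3 + 2·π^4/5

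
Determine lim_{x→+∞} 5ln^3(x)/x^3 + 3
The quotient is an ∞/∞ indeterminate form as x → +∞.
The polynomial denominator x^3 dominates the logarithmic numerator (any positive power of x ≫ ln^3(x) as x → ∞), so the quotient → 0.
Adding the constant: 0 + 3 = 3. Limit = 3.

Final answer: 3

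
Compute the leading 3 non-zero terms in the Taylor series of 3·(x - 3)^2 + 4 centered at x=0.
3·x^2 - 18·x + 31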